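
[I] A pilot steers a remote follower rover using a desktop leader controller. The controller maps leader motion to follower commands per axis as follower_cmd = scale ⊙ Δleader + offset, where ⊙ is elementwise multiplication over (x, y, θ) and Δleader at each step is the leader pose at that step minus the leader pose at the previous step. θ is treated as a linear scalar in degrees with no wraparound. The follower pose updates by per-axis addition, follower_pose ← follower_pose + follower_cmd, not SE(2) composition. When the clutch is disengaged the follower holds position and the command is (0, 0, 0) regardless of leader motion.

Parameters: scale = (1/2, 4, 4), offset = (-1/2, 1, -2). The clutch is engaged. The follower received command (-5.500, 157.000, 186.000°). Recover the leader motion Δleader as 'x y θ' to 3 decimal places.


-10.000 39.000 47.000

axis x: (-5.500 − -1/2) / (1/2) = -10.000
axis y: (157.000 − 1) / (4) = 39.000
axis θ: (186.000 − -2) / (4) = 47.000


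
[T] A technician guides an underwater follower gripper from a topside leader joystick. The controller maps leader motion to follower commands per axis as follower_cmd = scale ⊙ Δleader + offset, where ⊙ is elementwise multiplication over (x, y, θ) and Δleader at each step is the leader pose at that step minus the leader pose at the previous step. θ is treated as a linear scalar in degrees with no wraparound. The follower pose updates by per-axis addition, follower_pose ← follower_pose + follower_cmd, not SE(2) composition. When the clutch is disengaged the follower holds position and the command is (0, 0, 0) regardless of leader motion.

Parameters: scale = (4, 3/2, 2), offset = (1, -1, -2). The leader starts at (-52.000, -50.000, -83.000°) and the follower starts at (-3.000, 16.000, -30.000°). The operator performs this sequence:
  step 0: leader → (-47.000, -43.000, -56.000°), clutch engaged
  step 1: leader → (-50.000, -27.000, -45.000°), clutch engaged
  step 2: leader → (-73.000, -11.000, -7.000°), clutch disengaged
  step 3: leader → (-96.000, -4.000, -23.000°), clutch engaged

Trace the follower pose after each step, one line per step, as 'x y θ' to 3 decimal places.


18.000 25.500 22.000
7.000 48.500 42.000
7.000 48.500 42.000
-84.000 58.000 8.000

step 0: Δleader=(5.000, 7.000, 27.000°), engaged; cmd=(21.000, 9.500, 52.000°) → follower=(18.000, 25.500, 22.000°)
step 1: Δleader=(-3.000, 16.000, 11.000°), engaged; cmd=(-11.000, 23.000, 20.000°) → follower=(7.000, 48.500, 42.000°)
step 2: Δleader=(-23.000, 16.000, 38.000°), disengaged; cmd=(0,0,0) → follower holds at (7.000, 48.500, 42.000°)
step 3: Δleader=(-23.000, 7.000, -16.000°), engaged; cmd=(-91.000, 9.500, -34.000°) → follower=(-84.000, 58.000, 8.000°)


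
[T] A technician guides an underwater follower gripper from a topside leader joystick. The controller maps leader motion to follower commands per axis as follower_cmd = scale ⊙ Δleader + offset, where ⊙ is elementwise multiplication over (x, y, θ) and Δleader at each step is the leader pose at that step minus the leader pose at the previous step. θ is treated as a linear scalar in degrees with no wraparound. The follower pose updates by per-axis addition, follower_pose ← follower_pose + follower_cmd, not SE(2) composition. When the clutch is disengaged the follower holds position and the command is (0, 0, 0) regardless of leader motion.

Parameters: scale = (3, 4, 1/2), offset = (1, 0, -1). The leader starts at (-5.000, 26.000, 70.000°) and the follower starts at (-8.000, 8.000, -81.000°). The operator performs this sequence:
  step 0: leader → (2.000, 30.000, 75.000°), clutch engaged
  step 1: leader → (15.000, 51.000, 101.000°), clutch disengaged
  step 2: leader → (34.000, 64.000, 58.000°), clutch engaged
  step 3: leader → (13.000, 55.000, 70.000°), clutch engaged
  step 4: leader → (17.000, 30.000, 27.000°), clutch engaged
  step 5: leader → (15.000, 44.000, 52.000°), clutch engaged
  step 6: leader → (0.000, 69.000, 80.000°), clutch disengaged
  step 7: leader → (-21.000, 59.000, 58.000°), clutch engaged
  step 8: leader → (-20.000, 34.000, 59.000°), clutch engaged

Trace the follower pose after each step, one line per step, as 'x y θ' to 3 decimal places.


14.000 24.000 -79.500
14.000 24.000 -79.500
72.000 76.000 -102.000
10.000 40.000 -97.000
23.000 -60.000 -119.500
18.000 -4.000 -108.000
18.000 -4.000 -108.000
-44.000 -44.000 -120.000
-40.000 -144.000 -120.500

step 0: Δleader=(7.000, 4.000, 5.000°), engaged; cmd=(22.000, 16.000, 1.500°) → follower=(14.000, 24.000, -79.500°)
step 1: Δleader=(13.000, 21.000, 26.000°), disengaged; cmd=(0,0,0) → follower holds at (14.000, 24.000, -79.500°)
step 2: Δleader=(19.000, 13.000, -43.000°), engaged; cmd=(58.000, 52.000, -22.500°) → follower=(72.000, 76.000, -102.000°)
step 3: Δleader=(-21.000, -9.000, 12.000°), engaged; cmd=(-62.000, -36.000, 5.000°) → follower=(10.000, 40.000, -97.000°)
step 4: Δleader=(4.000, -25.000, -43.000°), engaged; cmd=(13.000, -100.000, -22.500°) → follower=(23.000, -60.000, -119.500°)
step 5: Δleader=(-2.000, 14.000, 25.000°), engaged; cmd=(-5.000, 56.000, 11.500°) → follower=(18.000, -4.000, -108.000°)
step 6: Δleader=(-15.000, 25.000, 28.000°), disengaged; cmd=(0,0,0) → follower holds at (18.000, -4.000, -108.000°)
step 7: Δleader=(-21.000, -10.000, -22.000°), engaged; cmd=(-62.000, -40.000, -12.000°) → follower=(-44.000, -44.000, -120.000°)
step 8: Δleader=(1.000, -25.000, 1.000°), engaged; cmd=(4.000, -100.000, -0.500°) → follower=(-40.000, -144.000, -120.500°)


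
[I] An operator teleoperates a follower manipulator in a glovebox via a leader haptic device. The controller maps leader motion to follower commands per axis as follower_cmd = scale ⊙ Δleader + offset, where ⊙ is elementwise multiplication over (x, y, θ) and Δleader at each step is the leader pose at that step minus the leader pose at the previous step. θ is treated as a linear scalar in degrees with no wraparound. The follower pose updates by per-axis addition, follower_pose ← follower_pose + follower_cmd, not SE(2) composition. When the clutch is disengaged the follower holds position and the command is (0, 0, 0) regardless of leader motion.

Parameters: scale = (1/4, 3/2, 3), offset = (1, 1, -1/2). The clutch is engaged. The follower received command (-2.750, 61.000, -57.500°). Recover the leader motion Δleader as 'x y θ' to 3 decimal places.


-15.000 40.000 -19.000

axis x: (-2.750 − 1) / (1/4) = -15.000
axis y: (61.000 − 1) / (3/2) = 40.000
axis θ: (-57.500 − -1/2) / (3) = -19.000


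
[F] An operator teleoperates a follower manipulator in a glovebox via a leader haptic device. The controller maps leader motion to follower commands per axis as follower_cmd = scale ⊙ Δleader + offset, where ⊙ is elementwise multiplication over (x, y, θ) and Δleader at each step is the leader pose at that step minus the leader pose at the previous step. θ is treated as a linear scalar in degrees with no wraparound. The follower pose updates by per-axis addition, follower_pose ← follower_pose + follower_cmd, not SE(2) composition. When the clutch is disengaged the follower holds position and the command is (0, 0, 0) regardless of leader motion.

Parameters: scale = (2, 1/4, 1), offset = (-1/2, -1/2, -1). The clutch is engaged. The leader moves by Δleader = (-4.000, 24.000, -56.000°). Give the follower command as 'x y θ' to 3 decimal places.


-8.500 5.500 -57.000

axis x: 2·-4.000 + -1/2 = -8.500
axis y: 1/4·24.000 + -1/2 = 5.500
axis θ: 1·-56.000 + -1 = -57.000


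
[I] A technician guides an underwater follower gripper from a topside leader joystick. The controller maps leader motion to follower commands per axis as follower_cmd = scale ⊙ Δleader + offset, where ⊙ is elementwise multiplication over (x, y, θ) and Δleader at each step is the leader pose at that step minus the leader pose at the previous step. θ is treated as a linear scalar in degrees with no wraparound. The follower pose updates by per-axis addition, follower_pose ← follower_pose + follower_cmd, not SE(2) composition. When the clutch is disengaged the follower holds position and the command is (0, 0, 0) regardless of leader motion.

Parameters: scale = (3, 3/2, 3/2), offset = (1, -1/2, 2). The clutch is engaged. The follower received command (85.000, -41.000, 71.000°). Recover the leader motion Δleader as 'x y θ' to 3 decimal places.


axis x: (85.000 − 1) / (3) = 28.000
axis y: (-41.000 − -1/2) / (3/2) = -27.000
axis θ: (71.000 − 2) / (3/2) = 46.000

28.000 -27.000 46.000


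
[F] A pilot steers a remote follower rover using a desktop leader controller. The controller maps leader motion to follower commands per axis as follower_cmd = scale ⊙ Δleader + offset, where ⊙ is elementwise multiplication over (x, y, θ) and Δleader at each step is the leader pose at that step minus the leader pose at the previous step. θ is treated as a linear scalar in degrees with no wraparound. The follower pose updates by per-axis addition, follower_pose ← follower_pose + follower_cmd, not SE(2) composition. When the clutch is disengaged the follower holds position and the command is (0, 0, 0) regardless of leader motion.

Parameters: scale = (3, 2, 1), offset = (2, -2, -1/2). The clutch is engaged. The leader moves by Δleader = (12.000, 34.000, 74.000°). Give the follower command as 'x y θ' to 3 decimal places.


38.000 66.000 73.500

axis x: 3·12.000 + 2 = 38.000
axis y: 2·34.000 + -2 = 66.000
axis θ: 1·74.000 + -1/2 = 73.500


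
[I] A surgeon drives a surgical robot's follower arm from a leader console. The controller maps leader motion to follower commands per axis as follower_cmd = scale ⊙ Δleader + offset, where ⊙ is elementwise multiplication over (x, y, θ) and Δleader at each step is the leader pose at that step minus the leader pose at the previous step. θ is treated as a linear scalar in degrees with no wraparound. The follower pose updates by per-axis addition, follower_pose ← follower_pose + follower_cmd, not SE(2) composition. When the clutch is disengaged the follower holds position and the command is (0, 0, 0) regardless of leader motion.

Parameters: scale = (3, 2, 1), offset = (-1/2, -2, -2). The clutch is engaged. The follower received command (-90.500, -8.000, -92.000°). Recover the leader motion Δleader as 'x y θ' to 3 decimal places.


-30.000 -3.000 -90.000

axis x: (-90.500 − -1/2) / (3) = -30.000
axis y: (-8.000 − -2) / (2) = -3.000
axis θ: (-92.000 − -2) / (1) = -90.000


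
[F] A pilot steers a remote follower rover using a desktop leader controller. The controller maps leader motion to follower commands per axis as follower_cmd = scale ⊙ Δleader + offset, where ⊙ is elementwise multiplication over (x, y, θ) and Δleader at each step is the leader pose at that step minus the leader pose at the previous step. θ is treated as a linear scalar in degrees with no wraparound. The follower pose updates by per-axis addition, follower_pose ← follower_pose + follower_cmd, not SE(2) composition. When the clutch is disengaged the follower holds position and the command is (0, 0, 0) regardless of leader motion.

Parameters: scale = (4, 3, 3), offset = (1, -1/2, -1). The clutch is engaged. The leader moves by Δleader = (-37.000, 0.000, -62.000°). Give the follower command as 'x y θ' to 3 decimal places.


axis x: 4·-37.000 + 1 = -147.000
axis y: 3·0.000 + -1/2 = -0.500
axis θ: 3·-62.000 + -1 = -187.000

-147.000 -0.500 -187.000


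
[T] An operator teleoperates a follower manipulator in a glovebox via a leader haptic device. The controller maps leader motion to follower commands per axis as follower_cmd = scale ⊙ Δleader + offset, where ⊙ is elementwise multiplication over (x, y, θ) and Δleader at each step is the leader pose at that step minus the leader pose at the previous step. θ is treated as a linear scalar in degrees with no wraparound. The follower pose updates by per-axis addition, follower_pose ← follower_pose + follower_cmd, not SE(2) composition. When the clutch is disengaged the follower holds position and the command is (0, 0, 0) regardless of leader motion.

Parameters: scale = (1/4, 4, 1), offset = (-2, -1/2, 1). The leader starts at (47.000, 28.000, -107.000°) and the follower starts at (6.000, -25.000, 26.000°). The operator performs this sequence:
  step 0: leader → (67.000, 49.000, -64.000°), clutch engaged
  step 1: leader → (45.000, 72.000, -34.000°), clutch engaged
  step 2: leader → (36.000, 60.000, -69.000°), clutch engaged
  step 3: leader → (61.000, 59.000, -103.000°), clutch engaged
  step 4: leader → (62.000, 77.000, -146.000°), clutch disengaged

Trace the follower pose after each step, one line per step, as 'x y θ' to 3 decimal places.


9.000 58.500 70.000
1.500 150.000 101.000
-2.750 101.500 67.000
1.500 97.000 34.000
1.500 97.000 34.000

step 0: Δleader=(20.000, 21.000, 43.000°), engaged; cmd=(3.000, 83.500, 44.000°) → follower=(9.000, 58.500, 70.000°)
step 1: Δleader=(-22.000, 23.000, 30.000°), engaged; cmd=(-7.500, 91.500, 31.000°) → follower=(1.500, 150.000, 101.000°)
step 2: Δleader=(-9.000, -12.000, -35.000°), engaged; cmd=(-4.250, -48.500, -34.000°) → follower=(-2.750, 101.500, 67.000°)
step 3: Δleader=(25.000, -1.000, -34.000°), engaged; cmd=(4.250, -4.500, -33.000°) → follower=(1.500, 97.000, 34.000°)
step 4: Δleader=(1.000, 18.000, -43.000°), disengaged; cmd=(0,0,0) → follower holds at (1.500, 97.000, 34.000°)


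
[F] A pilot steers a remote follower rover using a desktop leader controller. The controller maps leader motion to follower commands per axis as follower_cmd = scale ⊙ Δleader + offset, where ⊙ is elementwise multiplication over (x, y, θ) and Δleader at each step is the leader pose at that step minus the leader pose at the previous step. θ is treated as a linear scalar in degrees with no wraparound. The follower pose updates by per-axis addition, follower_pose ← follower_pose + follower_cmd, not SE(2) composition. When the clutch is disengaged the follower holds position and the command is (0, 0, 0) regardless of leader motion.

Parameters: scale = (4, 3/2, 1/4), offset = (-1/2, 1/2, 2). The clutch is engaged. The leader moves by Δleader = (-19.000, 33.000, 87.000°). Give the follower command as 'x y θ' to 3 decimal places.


axis x: 4·-19.000 + -1/2 = -76.500
axis y: 3/2·33.000 + 1/2 = 50.000
axis θ: 1/4·87.000 + 2 = 23.750

-76.500 50.000 23.750


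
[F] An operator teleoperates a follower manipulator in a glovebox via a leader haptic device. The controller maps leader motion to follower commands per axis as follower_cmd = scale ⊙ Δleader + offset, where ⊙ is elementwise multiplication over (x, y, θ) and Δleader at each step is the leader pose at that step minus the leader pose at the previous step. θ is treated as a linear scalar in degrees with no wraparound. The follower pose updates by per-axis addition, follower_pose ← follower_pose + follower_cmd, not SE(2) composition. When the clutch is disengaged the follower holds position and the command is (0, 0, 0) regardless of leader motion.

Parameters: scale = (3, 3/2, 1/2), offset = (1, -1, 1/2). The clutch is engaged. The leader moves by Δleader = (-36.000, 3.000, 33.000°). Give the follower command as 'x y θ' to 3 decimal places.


-107.000 3.500 17.000

axis x: 3·-36.000 + 1 = -107.000
axis y: 3/2·3.000 + -1 = 3.500
axis θ: 1/2·33.000 + 1/2 = 17.000


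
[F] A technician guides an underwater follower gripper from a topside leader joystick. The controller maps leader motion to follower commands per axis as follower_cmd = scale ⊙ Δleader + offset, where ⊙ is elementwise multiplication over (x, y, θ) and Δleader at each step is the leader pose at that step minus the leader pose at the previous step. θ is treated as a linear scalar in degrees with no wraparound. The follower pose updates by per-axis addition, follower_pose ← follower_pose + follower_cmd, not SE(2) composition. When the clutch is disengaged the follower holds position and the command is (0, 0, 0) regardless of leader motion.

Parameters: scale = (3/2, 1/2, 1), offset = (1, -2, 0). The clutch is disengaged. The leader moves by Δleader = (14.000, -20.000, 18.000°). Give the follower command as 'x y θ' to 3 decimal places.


0.000 0.000 0.000

clutch disengaged → follower holds; cmd = (0, 0, 0)


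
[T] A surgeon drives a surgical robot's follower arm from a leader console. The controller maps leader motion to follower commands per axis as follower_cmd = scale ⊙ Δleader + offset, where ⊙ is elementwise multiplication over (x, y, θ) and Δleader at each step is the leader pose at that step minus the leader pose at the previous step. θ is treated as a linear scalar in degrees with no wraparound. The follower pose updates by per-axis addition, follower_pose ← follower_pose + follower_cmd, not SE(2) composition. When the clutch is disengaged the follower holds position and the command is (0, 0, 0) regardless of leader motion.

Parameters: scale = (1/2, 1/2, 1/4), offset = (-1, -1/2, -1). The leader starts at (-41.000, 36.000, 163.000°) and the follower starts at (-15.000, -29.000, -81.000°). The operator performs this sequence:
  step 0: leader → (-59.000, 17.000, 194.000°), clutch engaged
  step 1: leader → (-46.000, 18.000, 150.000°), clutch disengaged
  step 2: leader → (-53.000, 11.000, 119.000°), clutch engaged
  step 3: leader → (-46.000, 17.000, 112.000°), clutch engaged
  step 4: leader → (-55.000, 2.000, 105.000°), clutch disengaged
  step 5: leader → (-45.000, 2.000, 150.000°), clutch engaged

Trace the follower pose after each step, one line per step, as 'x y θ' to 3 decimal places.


step 0: Δleader=(-18.000, -19.000, 31.000°), engaged; cmd=(-10.000, -10.000, 6.750°) → follower=(-25.000, -39.000, -74.250°)
step 1: Δleader=(13.000, 1.000, -44.000°), disengaged; cmd=(0,0,0) → follower holds at (-25.000, -39.000, -74.250°)
step 2: Δleader=(-7.000, -7.000, -31.000°), engaged; cmd=(-4.500, -4.000, -8.750°) → follower=(-29.500, -43.000, -83.000°)
step 3: Δleader=(7.000, 6.000, -7.000°), engaged; cmd=(2.500, 2.500, -2.750°) → follower=(-27.000, -40.500, -85.750°)
step 4: Δleader=(-9.000, -15.000, -7.000°), disengaged; cmd=(0,0,0) → follower holds at (-27.000, -40.500, -85.750°)
step 5: Δleader=(10.000, 0.000, 45.000°), engaged; cmd=(4.000, -0.500, 10.250°) → follower=(-23.000, -41.000, -75.500°)

-25.000 -39.000 -74.250
-25.000 -39.000 -74.250
-29.500 -43.000 -83.000
-27.000 -40.500 -85.750
-27.000 -40.500 -85.750
-23.000 -41.000 -75.500


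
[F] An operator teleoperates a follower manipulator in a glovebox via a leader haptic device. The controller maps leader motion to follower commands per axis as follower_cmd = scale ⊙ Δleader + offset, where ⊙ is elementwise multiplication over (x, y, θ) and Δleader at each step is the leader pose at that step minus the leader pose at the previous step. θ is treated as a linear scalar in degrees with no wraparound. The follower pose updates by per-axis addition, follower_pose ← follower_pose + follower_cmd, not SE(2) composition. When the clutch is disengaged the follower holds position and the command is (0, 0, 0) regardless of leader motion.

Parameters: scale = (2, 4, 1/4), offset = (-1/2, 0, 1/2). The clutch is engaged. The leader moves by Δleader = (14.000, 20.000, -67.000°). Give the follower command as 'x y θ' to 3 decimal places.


27.500 80.000 -16.250

axis x: 2·14.000 + -1/2 = 27.500
axis y: 4·20.000 + 0 = 80.000
axis θ: 1/4·-67.000 + 1/2 = -16.250


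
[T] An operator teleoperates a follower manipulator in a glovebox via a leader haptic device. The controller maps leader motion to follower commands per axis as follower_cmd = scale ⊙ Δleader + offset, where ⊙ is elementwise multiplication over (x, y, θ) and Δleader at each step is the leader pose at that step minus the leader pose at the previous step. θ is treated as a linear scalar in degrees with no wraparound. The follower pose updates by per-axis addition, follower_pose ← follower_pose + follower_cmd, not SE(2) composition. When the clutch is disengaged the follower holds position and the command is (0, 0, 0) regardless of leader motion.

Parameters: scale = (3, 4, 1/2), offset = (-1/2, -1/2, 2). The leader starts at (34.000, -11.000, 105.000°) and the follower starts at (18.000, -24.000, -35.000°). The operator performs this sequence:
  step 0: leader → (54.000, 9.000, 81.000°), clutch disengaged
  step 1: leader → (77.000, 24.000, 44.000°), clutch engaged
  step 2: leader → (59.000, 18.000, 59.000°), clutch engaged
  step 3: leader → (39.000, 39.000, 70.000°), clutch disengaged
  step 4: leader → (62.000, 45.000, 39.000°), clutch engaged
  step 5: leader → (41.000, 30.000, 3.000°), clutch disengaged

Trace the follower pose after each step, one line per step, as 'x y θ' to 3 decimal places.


18.000 -24.000 -35.000
86.500 35.500 -51.500
32.000 11.000 -42.000
32.000 11.000 -42.000
100.500 34.500 -55.500
100.500 34.500 -55.500

step 0: Δleader=(20.000, 20.000, -24.000°), disengaged; cmd=(0,0,0) → follower holds at (18.000, -24.000, -35.000°)
step 1: Δleader=(23.000, 15.000, -37.000°), engaged; cmd=(68.500, 59.500, -16.500°) → follower=(86.500, 35.500, -51.500°)
step 2: Δleader=(-18.000, -6.000, 15.000°), engaged; cmd=(-54.500, -24.500, 9.500°) → follower=(32.000, 11.000, -42.000°)
step 3: Δleader=(-20.000, 21.000, 11.000°), disengaged; cmd=(0,0,0) → follower holds at (32.000, 11.000, -42.000°)
step 4: Δleader=(23.000, 6.000, -31.000°), engaged; cmd=(68.500, 23.500, -13.500°) → follower=(100.500, 34.500, -55.500°)
step 5: Δleader=(-21.000, -15.000, -36.000°), disengaged; cmd=(0,0,0) → follower holds at (100.500, 34.500, -55.500°)


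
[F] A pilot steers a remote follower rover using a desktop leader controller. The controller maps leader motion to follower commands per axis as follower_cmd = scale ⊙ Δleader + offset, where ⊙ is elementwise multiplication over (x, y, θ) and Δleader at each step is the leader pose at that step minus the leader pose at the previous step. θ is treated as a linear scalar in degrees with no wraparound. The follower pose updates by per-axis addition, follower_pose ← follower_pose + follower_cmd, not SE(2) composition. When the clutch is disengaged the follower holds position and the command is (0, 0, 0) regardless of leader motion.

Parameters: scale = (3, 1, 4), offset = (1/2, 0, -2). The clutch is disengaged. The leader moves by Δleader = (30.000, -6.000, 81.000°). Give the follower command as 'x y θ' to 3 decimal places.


0.000 0.000 0.000

clutch disengaged → follower holds; cmd = (0, 0, 0)


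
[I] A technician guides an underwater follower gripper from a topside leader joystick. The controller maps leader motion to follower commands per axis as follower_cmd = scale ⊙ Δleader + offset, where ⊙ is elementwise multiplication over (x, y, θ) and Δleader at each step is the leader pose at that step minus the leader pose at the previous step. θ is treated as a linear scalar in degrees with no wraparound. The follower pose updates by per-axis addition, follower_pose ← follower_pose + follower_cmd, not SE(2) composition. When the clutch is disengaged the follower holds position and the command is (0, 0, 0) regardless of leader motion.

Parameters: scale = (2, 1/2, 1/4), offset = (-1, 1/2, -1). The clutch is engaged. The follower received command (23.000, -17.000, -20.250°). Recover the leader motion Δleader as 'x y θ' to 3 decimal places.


axis x: (23.000 − -1) / (2) = 12.000
axis y: (-17.000 − 1/2) / (1/2) = -35.000
axis θ: (-20.250 − -1) / (1/4) = -77.000

12.000 -35.000 -77.000


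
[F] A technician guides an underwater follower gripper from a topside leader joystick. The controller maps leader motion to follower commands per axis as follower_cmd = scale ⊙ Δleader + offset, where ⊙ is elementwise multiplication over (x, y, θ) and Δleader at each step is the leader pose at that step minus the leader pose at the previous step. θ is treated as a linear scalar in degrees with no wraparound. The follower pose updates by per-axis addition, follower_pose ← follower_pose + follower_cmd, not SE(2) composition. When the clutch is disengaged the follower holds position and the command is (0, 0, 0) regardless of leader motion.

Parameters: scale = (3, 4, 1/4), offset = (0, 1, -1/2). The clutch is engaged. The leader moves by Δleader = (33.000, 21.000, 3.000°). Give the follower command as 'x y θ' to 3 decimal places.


99.000 85.000 0.250

axis x: 3·33.000 + 0 = 99.000
axis y: 4·21.000 + 1 = 85.000
axis θ: 1/4·3.000 + -1/2 = 0.250


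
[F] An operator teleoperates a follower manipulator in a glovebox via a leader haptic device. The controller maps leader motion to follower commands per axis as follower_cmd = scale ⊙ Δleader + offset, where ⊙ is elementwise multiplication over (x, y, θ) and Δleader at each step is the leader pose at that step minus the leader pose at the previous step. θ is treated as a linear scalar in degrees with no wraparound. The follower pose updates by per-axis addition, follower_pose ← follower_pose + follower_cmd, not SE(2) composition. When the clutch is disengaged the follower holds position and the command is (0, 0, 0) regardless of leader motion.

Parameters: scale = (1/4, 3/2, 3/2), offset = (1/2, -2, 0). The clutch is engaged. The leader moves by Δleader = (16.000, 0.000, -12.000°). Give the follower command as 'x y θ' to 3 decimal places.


4.500 -2.000 -18.000

axis x: 1/4·16.000 + 1/2 = 4.500
axis y: 3/2·0.000 + -2 = -2.000
axis θ: 3/2·-12.000 + 0 = -18.000


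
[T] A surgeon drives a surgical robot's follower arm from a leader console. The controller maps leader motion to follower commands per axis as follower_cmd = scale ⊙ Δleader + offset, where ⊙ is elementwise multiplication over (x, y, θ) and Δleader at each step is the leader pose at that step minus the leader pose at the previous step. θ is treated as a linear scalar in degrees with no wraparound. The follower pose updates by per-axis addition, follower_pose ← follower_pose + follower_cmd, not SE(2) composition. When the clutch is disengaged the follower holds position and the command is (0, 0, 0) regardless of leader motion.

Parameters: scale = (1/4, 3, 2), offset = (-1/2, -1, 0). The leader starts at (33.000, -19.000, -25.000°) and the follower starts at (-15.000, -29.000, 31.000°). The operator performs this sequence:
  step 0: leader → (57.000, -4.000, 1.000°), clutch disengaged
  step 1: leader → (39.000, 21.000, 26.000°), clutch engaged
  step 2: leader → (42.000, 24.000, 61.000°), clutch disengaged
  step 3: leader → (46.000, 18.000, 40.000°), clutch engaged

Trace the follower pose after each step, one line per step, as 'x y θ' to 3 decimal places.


-15.000 -29.000 31.000
-20.000 45.000 81.000
-20.000 45.000 81.000
-19.500 26.000 39.000

step 0: Δleader=(24.000, 15.000, 26.000°), disengaged; cmd=(0,0,0) → follower holds at (-15.000, -29.000, 31.000°)
step 1: Δleader=(-18.000, 25.000, 25.000°), engaged; cmd=(-5.000, 74.000, 50.000°) → follower=(-20.000, 45.000, 81.000°)
step 2: Δleader=(3.000, 3.000, 35.000°), disengaged; cmd=(0,0,0) → follower holds at (-20.000, 45.000, 81.000°)
step 3: Δleader=(4.000, -6.000, -21.000°), engaged; cmd=(0.500, -19.000, -42.000°) → follower=(-19.500, 26.000, 39.000°)


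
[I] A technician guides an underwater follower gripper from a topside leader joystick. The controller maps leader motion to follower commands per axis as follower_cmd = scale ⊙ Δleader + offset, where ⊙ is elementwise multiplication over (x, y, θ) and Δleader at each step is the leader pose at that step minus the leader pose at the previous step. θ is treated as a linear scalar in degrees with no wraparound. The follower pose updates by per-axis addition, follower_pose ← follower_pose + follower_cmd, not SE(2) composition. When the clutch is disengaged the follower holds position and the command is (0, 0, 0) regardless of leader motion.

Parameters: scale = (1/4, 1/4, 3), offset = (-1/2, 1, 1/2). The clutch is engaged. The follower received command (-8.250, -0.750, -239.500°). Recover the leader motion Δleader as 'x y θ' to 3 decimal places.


axis x: (-8.250 − -1/2) / (1/4) = -31.000
axis y: (-0.750 − 1) / (1/4) = -7.000
axis θ: (-239.500 − 1/2) / (3) = -80.000

-31.000 -7.000 -80.000


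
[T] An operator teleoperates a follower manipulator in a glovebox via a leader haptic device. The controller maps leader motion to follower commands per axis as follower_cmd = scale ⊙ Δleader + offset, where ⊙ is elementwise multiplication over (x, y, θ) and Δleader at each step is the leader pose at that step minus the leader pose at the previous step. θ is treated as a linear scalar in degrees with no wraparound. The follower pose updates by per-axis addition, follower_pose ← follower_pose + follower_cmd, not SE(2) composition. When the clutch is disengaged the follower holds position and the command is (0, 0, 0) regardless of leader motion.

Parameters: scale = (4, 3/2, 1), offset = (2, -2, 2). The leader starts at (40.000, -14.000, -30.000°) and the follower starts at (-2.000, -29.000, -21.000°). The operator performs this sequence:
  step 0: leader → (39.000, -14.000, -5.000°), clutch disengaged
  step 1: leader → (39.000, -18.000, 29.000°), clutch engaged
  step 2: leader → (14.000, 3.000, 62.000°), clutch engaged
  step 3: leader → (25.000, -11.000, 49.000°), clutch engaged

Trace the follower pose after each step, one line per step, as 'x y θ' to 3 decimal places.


-2.000 -29.000 -21.000
0.000 -37.000 15.000
-98.000 -7.500 50.000
-52.000 -30.500 39.000

step 0: Δleader=(-1.000, 0.000, 25.000°), disengaged; cmd=(0,0,0) → follower holds at (-2.000, -29.000, -21.000°)
step 1: Δleader=(0.000, -4.000, 34.000°), engaged; cmd=(2.000, -8.000, 36.000°) → follower=(0.000, -37.000, 15.000°)
step 2: Δleader=(-25.000, 21.000, 33.000°), engaged; cmd=(-98.000, 29.500, 35.000°) → follower=(-98.000, -7.500, 50.000°)
step 3: Δleader=(11.000, -14.000, -13.000°), engaged; cmd=(46.000, -23.000, -11.000°) → follower=(-52.000, -30.500, 39.000°)


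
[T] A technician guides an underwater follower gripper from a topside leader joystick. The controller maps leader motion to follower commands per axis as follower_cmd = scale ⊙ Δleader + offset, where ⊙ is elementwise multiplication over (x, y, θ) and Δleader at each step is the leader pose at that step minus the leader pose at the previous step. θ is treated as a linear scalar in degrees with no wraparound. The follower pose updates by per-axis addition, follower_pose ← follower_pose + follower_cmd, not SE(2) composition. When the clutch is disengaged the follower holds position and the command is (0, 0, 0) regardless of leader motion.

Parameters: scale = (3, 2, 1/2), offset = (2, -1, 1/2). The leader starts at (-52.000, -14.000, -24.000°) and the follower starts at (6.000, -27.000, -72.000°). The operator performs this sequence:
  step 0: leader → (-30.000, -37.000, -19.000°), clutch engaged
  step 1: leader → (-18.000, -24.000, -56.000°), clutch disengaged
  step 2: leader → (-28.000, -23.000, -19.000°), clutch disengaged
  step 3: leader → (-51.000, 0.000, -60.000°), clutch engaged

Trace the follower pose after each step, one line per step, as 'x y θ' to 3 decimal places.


74.000 -74.000 -69.000
74.000 -74.000 -69.000
74.000 -74.000 -69.000
7.000 -29.000 -89.000

step 0: Δleader=(22.000, -23.000, 5.000°), engaged; cmd=(68.000, -47.000, 3.000°) → follower=(74.000, -74.000, -69.000°)
step 1: Δleader=(12.000, 13.000, -37.000°), disengaged; cmd=(0,0,0) → follower holds at (74.000, -74.000, -69.000°)
step 2: Δleader=(-10.000, 1.000, 37.000°), disengaged; cmd=(0,0,0) → follower holds at (74.000, -74.000, -69.000°)
step 3: Δleader=(-23.000, 23.000, -41.000°), engaged; cmd=(-67.000, 45.000, -20.000°) → follower=(7.000, -29.000, -89.000°)


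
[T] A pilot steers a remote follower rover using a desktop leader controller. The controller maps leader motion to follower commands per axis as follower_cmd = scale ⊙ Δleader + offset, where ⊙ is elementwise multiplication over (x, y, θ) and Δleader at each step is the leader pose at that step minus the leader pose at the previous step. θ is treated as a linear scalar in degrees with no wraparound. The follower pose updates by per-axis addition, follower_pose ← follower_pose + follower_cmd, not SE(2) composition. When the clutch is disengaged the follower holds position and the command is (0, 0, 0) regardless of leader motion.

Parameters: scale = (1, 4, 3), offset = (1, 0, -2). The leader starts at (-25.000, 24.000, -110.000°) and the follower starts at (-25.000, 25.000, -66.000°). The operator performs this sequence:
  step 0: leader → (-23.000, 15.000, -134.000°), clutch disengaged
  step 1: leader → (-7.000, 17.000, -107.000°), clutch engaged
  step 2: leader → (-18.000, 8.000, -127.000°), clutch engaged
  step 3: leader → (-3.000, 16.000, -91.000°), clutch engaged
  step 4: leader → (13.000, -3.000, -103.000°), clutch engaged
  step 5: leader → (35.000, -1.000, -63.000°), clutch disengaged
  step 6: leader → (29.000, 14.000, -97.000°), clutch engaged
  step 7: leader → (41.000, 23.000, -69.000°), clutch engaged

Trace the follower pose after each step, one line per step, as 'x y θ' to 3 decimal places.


-25.000 25.000 -66.000
-8.000 33.000 13.000
-18.000 -3.000 -49.000
-2.000 29.000 57.000
15.000 -47.000 19.000
15.000 -47.000 19.000
10.000 13.000 -85.000
23.000 49.000 -3.000

step 0: Δleader=(2.000, -9.000, -24.000°), disengaged; cmd=(0,0,0) → follower holds at (-25.000, 25.000, -66.000°)
step 1: Δleader=(16.000, 2.000, 27.000°), engaged; cmd=(17.000, 8.000, 79.000°) → follower=(-8.000, 33.000, 13.000°)
step 2: Δleader=(-11.000, -9.000, -20.000°), engaged; cmd=(-10.000, -36.000, -62.000°) → follower=(-18.000, -3.000, -49.000°)
step 3: Δleader=(15.000, 8.000, 36.000°), engaged; cmd=(16.000, 32.000, 106.000°) → follower=(-2.000, 29.000, 57.000°)
step 4: Δleader=(16.000, -19.000, -12.000°), engaged; cmd=(17.000, -76.000, -38.000°) → follower=(15.000, -47.000, 19.000°)
step 5: Δleader=(22.000, 2.000, 40.000°), disengaged; cmd=(0,0,0) → follower holds at (15.000, -47.000, 19.000°)
step 6: Δleader=(-6.000, 15.000, -34.000°), engaged; cmd=(-5.000, 60.000, -104.000°) → follower=(10.000, 13.000, -85.000°)
step 7: Δleader=(12.000, 9.000, 28.000°), engaged; cmd=(13.000, 36.000, 82.000°) → follower=(23.000, 49.000, -3.000°)


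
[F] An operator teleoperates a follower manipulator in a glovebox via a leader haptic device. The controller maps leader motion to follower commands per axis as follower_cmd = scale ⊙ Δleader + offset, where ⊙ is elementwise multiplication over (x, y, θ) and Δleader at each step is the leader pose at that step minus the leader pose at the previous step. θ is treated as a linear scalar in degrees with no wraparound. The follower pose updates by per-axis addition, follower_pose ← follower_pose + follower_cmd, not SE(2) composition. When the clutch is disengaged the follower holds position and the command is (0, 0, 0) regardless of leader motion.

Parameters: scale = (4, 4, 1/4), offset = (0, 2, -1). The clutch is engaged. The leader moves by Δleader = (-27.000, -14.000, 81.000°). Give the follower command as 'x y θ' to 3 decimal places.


axis x: 4·-27.000 + 0 = -108.000
axis y: 4·-14.000 + 2 = -54.000
axis θ: 1/4·81.000 + -1 = 19.250

-108.000 -54.000 19.250


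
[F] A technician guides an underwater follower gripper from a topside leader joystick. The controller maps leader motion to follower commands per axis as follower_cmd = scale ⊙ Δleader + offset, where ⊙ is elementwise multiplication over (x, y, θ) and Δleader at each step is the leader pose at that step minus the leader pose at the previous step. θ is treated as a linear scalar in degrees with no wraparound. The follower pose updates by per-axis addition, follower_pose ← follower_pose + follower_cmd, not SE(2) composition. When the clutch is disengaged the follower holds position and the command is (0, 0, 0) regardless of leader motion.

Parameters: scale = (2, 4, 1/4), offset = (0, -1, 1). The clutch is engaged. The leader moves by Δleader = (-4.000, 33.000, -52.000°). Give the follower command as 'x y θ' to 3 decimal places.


-8.000 131.000 -12.000

axis x: 2·-4.000 + 0 = -8.000
axis y: 4·33.000 + -1 = 131.000
axis θ: 1/4·-52.000 + 1 = -12.000


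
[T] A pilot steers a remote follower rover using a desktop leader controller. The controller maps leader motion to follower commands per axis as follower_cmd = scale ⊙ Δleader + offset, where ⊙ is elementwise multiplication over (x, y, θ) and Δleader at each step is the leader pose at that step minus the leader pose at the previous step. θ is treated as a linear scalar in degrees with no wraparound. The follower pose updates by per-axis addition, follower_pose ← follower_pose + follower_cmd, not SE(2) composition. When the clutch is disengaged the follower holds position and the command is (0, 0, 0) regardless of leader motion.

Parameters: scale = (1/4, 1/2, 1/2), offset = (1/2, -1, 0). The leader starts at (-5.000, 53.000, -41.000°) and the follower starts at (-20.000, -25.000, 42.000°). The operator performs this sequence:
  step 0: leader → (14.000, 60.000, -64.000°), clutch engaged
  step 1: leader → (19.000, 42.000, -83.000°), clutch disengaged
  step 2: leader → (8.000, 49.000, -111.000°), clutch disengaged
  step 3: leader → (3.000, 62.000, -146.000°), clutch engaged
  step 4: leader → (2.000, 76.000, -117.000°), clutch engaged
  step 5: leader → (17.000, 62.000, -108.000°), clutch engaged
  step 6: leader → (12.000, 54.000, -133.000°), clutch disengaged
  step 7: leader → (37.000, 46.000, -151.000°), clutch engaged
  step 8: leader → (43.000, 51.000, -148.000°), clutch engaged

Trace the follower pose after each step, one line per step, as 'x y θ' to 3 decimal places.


step 0: Δleader=(19.000, 7.000, -23.000°), engaged; cmd=(5.250, 2.500, -11.500°) → follower=(-14.750, -22.500, 30.500°)
step 1: Δleader=(5.000, -18.000, -19.000°), disengaged; cmd=(0,0,0) → follower holds at (-14.750, -22.500, 30.500°)
step 2: Δleader=(-11.000, 7.000, -28.000°), disengaged; cmd=(0,0,0) → follower holds at (-14.750, -22.500, 30.500°)
step 3: Δleader=(-5.000, 13.000, -35.000°), engaged; cmd=(-0.750, 5.500, -17.500°) → follower=(-15.500, -17.000, 13.000°)
step 4: Δleader=(-1.000, 14.000, 29.000°), engaged; cmd=(0.250, 6.000, 14.500°) → follower=(-15.250, -11.000, 27.500°)
step 5: Δleader=(15.000, -14.000, 9.000°), engaged; cmd=(4.250, -8.000, 4.500°) → follower=(-11.000, -19.000, 32.000°)
step 6: Δleader=(-5.000, -8.000, -25.000°), disengaged; cmd=(0,0,0) → follower holds at (-11.000, -19.000, 32.000°)
step 7: Δleader=(25.000, -8.000, -18.000°), engaged; cmd=(6.750, -5.000, -9.000°) → follower=(-4.250, -24.000, 23.000°)
step 8: Δleader=(6.000, 5.000, 3.000°), engaged; cmd=(2.000, 1.500, 1.500°) → follower=(-2.250, -22.500, 24.500°)

-14.750 -22.500 30.500
-14.750 -22.500 30.500
-14.750 -22.500 30.500
-15.500 -17.000 13.000
-15.250 -11.000 27.500
-11.000 -19.000 32.000
-11.000 -19.000 32.000
-4.250 -24.000 23.000
-2.250 -22.500 24.500


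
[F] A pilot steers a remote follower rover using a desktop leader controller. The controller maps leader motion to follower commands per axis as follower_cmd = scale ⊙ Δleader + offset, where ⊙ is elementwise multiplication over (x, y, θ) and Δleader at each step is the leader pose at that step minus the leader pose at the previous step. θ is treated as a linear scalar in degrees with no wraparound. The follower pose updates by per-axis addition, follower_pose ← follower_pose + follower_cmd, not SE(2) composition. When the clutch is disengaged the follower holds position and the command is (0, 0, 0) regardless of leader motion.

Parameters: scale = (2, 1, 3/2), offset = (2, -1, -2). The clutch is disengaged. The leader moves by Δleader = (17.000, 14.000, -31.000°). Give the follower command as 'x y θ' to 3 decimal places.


0.000 0.000 0.000

clutch disengaged → follower holds; cmd = (0, 0, 0)
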